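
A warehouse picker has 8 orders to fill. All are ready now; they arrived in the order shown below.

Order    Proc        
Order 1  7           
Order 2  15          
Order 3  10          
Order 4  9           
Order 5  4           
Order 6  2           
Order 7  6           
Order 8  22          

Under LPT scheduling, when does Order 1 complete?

LPT (decreasing processing time): Order 8 Order 2 Order 3 Order 4 Order 1 Order 7 Order 5 Order 6.
Order 8: 0→22
Order 2: 22→37
Order 3: 37→47
Order 4: 47→56
Order 1: 56→63

63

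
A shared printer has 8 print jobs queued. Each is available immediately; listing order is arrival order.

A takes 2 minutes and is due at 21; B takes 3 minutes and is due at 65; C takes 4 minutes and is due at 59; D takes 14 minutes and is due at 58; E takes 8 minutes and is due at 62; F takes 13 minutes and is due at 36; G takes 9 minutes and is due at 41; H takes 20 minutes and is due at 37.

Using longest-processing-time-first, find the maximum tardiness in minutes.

LPT (decreasing processing time): H D F G E C B A.
H: 0→20, due 37, tardiness 0
D: 20→34, due 58, tardiness 0
F: 34→47, due 36, tardiness 11
G: 47→56, due 41, tardiness 15
E: 56→64, due 62, tardiness 2
C: 64→68, due 59, tardiness 9
B: 68→71, due 65, tardiness 6
A: 71→73, due 21, tardiness 52
Maximum = 52.

52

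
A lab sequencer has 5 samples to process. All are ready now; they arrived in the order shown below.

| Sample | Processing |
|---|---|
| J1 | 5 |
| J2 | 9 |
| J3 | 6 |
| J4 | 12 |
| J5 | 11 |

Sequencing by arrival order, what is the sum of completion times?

FIFO (arrival order): J1 J2 J3 J4 J5.
J1: 0→5
J2: 5→14
J3: 14→20
J4: 20→32
J5: 32→43
Sum = 5+14+20+32+43 = 114.

114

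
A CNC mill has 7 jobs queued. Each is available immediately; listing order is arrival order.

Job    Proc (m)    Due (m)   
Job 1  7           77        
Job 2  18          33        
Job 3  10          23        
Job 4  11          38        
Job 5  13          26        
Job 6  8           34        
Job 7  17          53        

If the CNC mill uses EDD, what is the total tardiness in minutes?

EDD (increasing due date): Job 3 Job 5 Job 2 Job 6 Job 4 Job 7 Job 1.
Job 3: 0→10, due 23, tardiness 0
Job 5: 10→23, due 26, tardiness 0
Job 2: 23→41, due 33, tardiness 8
Job 6: 41→49, due 34, tardiness 15
Job 4: 49→60, due 38, tardiness 22
Job 7: 60→77, due 53, tardiness 24
Job 1: 77→84, due 77, tardiness 7
Sum = 0+0+8+15+22+24+7 = 76.

76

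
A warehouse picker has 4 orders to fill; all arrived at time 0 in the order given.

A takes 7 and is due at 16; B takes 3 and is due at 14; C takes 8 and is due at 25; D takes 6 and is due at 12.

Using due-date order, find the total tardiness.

EDD (increasing due date): D B A C.
D: 0→6, due 12, tardiness 0
B: 6→9, due 14, tardiness 0
A: 9→16, due 16, tardiness 0
C: 16→24, due 25, tardiness 0
Sum = 0+0+0+0 = 0.

0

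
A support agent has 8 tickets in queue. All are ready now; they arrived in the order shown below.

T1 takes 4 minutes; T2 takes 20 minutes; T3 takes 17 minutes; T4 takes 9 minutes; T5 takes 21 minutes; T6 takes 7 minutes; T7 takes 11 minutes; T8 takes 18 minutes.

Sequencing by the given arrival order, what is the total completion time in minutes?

FIFO (arrival order): T1 T2 T3 T4 T5 T6 T7 T8.
T1: 0→4
T2: 4→24
T3: 24→41
T4: 41→50
T5: 50→71
T6: 71→78
T7: 78→89
T8: 89→107
Sum = 4+24+41+50+71+78+89+107 = 464.

464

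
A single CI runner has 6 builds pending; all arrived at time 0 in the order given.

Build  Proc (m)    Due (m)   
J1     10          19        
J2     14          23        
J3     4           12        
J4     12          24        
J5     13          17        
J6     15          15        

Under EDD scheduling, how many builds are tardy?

EDD (increasing due date): J3 J6 J5 J1 J2 J4.
J3: 0→4, due 12, tardiness 0
J6: 4→19, due 15, tardiness 4
J5: 19→32, due 17, tardiness 15
J1: 32→42, due 19, tardiness 23
J2: 42→56, due 23, tardiness 33
J4: 56→68, due 24, tardiness 44
Late builds: 5.

5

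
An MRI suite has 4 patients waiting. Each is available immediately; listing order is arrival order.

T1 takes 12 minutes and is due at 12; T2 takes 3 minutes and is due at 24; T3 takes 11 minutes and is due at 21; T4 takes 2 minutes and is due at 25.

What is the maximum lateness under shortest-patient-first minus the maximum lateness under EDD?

13

SPT (increasing processing time): T4 T2 T3 T1.
T4: 0→2, due 25, lateness -23
T2: 2→5, due 24, lateness -19
T3: 5→16, due 21, lateness -5
T1: 16→28, due 12, lateness 16
Maximum = 16.
EDD (increasing due date): T1 T3 T2 T4.
T1: 0→12, due 12, lateness 0
T3: 12→23, due 21, lateness 2
T2: 23→26, due 24, lateness 2
T4: 26→28, due 25, lateness 3
Maximum = 3.
Difference = 16 − 3 = 13.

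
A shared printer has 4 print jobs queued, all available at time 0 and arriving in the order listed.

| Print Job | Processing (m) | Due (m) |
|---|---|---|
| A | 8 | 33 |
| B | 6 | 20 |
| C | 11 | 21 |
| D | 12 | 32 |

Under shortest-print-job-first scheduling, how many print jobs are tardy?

2

SPT (increasing processing time): B A C D.
B: 0→6, due 20, tardiness 0
A: 6→14, due 33, tardiness 0
C: 14→25, due 21, tardiness 4
D: 25→37, due 32, tardiness 5
Late print jobs: 2.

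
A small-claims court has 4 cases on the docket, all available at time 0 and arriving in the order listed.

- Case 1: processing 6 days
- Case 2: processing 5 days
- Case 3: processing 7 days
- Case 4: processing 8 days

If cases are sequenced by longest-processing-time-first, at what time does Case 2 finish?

26

LPT (decreasing processing time): Case 4 Case 3 Case 1 Case 2.
Case 4: 0→8
Case 3: 8→15
Case 1: 15→21
Case 2: 21→26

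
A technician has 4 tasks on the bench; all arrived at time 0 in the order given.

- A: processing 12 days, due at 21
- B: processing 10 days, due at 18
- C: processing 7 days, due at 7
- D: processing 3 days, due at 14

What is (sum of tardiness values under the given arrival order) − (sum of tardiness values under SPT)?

FIFO (arrival order): A B C D.
A: 0→12, due 21, tardiness 0
B: 12→22, due 18, tardiness 4
C: 22→29, due 7, tardiness 22
D: 29→32, due 14, tardiness 18
Sum = 0+4+22+18 = 44.
SPT (increasing processing time): D C B A.
D: 0→3, due 14, tardiness 0
C: 3→10, due 7, tardiness 3
B: 10→20, due 18, tardiness 2
A: 20→32, due 21, tardiness 11
Sum = 0+3+2+11 = 16.
Difference = 44 − 16 = 28.

28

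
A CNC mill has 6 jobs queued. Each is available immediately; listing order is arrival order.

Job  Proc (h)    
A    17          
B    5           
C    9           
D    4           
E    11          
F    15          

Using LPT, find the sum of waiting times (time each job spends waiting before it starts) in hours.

201

LPT (decreasing processing time): A F E C B D.
A: waits 0, runs 0→17
F: waits 17, runs 17→32
E: waits 32, runs 32→43
C: waits 43, runs 43→52
B: waits 52, runs 52→57
D: waits 57, runs 57→61
Sum = 0+17+32+43+52+57 = 201.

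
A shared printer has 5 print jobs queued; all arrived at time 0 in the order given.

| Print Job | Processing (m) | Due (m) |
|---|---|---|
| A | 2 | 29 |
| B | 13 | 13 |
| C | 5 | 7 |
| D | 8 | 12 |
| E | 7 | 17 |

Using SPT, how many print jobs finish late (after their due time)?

2

SPT (increasing processing time): A C E D B.
A: 0→2, due 29, tardiness 0
C: 2→7, due 7, tardiness 0
E: 7→14, due 17, tardiness 0
D: 14→22, due 12, tardiness 10
B: 22→35, due 13, tardiness 22
Late print jobs: 2.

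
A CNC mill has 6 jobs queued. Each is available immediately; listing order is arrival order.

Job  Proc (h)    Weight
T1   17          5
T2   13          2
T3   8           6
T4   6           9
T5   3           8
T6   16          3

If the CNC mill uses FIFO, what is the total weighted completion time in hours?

FIFO (arrival order): T1 T2 T3 T4 T5 T6.
T1: finishes 17, weight 5, w·C = 85
T2: finishes 30, weight 2, w·C = 60
T3: finishes 38, weight 6, w·C = 228
T4: finishes 44, weight 9, w·C = 396
T5: finishes 47, weight 8, w·C = 376
T6: finishes 63, weight 3, w·C = 189
Sum = 85+60+228+396+376+189 = 1334.

1334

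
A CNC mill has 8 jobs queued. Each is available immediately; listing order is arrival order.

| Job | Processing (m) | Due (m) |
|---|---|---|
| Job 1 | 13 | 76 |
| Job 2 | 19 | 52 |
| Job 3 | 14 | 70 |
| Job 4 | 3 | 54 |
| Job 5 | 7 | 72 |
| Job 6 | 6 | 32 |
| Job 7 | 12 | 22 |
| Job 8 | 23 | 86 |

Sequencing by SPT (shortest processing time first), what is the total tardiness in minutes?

SPT (increasing processing time): Job 4 Job 6 Job 5 Job 7 Job 1 Job 3 Job 2 Job 8.
Job 4: 0→3, due 54, tardiness 0
Job 6: 3→9, due 32, tardiness 0
Job 5: 9→16, due 72, tardiness 0
Job 7: 16→28, due 22, tardiness 6
Job 1: 28→41, due 76, tardiness 0
Job 3: 41→55, due 70, tardiness 0
Job 2: 55→74, due 52, tardiness 22
Job 8: 74→97, due 86, tardiness 11
Sum = 0+0+0+6+0+0+22+11 = 39.

39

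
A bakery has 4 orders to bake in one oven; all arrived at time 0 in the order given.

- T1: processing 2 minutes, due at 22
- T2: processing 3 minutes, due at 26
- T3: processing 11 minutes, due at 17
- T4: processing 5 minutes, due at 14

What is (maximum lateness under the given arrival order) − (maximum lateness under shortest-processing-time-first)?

FIFO (arrival order): T1 T2 T3 T4.
T1: 0→2, due 22, lateness -20
T2: 2→5, due 26, lateness -21
T3: 5→16, due 17, lateness -1
T4: 16→21, due 14, lateness 7
Maximum = 7.
SPT (increasing processing time): T1 T2 T4 T3.
T1: 0→2, due 22, lateness -20
T2: 2→5, due 26, lateness -21
T4: 5→10, due 14, lateness -4
T3: 10→21, due 17, lateness 4
Maximum = 4.
Difference = 7 − 4 = 3.

3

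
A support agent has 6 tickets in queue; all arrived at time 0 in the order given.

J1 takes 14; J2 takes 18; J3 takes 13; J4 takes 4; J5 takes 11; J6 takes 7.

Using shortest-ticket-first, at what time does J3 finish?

35

SPT (increasing processing time): J4 J6 J5 J3 J1 J2.
J4: 0→4
J6: 4→11
J5: 11→22
J3: 22→35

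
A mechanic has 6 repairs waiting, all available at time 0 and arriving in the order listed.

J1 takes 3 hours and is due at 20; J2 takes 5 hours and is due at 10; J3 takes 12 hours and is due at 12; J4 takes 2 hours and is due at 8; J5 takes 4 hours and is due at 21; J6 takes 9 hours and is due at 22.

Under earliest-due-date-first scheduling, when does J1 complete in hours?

22

EDD (increasing due date): J4 J2 J3 J1 J5 J6.
J4: 0→2
J2: 2→7
J3: 7→19
J1: 19→22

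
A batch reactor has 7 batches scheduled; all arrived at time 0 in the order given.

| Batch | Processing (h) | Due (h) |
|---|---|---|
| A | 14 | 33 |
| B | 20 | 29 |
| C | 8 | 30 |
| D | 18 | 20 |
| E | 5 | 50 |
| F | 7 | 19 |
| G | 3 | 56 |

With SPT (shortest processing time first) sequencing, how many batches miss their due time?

3

SPT (increasing processing time): G E F C A D B.
G: 0→3, due 56, tardiness 0
E: 3→8, due 50, tardiness 0
F: 8→15, due 19, tardiness 0
C: 15→23, due 30, tardiness 0
A: 23→37, due 33, tardiness 4
D: 37→55, due 20, tardiness 35
B: 55→75, due 29, tardiness 46
Late batches: 3.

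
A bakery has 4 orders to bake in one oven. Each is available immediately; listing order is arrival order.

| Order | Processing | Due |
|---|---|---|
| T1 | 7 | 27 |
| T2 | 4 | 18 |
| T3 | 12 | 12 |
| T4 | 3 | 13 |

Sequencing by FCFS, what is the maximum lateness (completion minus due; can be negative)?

13

FIFO (arrival order): T1 T2 T3 T4.
T1: 0→7, due 27, lateness -20
T2: 7→11, due 18, lateness -7
T3: 11→23, due 12, lateness 11
T4: 23→26, due 13, lateness 13
Maximum = 13.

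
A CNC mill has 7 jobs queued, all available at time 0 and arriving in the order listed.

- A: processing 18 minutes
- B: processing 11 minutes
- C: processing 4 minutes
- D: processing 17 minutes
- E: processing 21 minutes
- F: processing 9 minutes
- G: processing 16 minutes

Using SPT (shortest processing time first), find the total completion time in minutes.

309

SPT (increasing processing time): C F B G D A E.
C: 0→4
F: 4→13
B: 13→24
G: 24→40
D: 40→57
A: 57→75
E: 75→96
Sum = 4+13+24+40+57+75+96 = 309.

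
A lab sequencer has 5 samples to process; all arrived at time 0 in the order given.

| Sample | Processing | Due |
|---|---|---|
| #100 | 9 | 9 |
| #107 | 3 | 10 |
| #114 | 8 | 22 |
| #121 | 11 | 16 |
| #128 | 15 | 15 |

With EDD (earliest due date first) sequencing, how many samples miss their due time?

EDD (increasing due date): #100 #107 #128 #121 #114.
#100: 0→9, due 9, tardiness 0
#107: 9→12, due 10, tardiness 2
#128: 12→27, due 15, tardiness 12
#121: 27→38, due 16, tardiness 22
#114: 38→46, due 22, tardiness 24
Late samples: 4.

4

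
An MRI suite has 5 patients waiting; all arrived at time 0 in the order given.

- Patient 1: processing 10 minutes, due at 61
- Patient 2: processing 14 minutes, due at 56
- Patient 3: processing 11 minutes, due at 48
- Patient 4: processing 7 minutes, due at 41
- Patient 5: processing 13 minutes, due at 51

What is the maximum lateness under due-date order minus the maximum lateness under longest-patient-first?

EDD (increasing due date): Patient 4 Patient 3 Patient 5 Patient 2 Patient 1.
Patient 4: 0→7, due 41, lateness -34
Patient 3: 7→18, due 48, lateness -30
Patient 5: 18→31, due 51, lateness -20
Patient 2: 31→45, due 56, lateness -11
Patient 1: 45→55, due 61, lateness -6
Maximum = -6.
LPT (decreasing processing time): Patient 2 Patient 5 Patient 3 Patient 1 Patient 4.
Patient 2: 0→14, due 56, lateness -42
Patient 5: 14→27, due 51, lateness -24
Patient 3: 27→38, due 48, lateness -10
Patient 1: 38→48, due 61, lateness -13
Patient 4: 48→55, due 41, lateness 14
Maximum = 14.
Difference = -6 − 14 = -20.

-20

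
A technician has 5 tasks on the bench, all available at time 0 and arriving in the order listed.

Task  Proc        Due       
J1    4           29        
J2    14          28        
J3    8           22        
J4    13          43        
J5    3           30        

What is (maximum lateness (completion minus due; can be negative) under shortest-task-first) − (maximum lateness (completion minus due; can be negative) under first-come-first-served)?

SPT (increasing processing time): J5 J1 J3 J4 J2.
J5: 0→3, due 30, lateness -27
J1: 3→7, due 29, lateness -22
J3: 7→15, due 22, lateness -7
J4: 15→28, due 43, lateness -15
J2: 28→42, due 28, lateness 14
Maximum = 14.
FIFO (arrival order): J1 J2 J3 J4 J5.
J1: 0→4, due 29, lateness -25
J2: 4→18, due 28, lateness -10
J3: 18→26, due 22, lateness 4
J4: 26→39, due 43, lateness -4
J5: 39→42, due 30, lateness 12
Maximum = 12.
Difference = 14 − 12 = 2.

2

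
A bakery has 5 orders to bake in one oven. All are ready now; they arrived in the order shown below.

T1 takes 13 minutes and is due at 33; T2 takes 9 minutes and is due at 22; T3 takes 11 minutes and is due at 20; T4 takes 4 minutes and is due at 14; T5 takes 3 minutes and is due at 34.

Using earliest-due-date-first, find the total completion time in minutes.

EDD (increasing due date): T4 T3 T2 T1 T5.
T4: 0→4
T3: 4→15
T2: 15→24
T1: 24→37
T5: 37→40
Sum = 4+15+24+37+40 = 120.

120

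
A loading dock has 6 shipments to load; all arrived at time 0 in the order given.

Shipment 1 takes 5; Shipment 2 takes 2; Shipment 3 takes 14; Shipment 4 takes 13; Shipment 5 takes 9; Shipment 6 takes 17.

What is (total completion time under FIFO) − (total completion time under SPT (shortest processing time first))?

13

FIFO (arrival order): Shipment 1 Shipment 2 Shipment 3 Shipment 4 Shipment 5 Shipment 6.
Shipment 1: 0→5
Shipment 2: 5→7
Shipment 3: 7→21
Shipment 4: 21→34
Shipment 5: 34→43
Shipment 6: 43→60
Sum = 5+7+21+34+43+60 = 170.
SPT (increasing processing time): Shipment 2 Shipment 1 Shipment 5 Shipment 4 Shipment 3 Shipment 6.
Shipment 2: 0→2
Shipment 1: 2→7
Shipment 5: 7→16
Shipment 4: 16→29
Shipment 3: 29→43
Shipment 6: 43→60
Sum = 2+7+16+29+43+60 = 157.
Difference = 170 − 157 = 13.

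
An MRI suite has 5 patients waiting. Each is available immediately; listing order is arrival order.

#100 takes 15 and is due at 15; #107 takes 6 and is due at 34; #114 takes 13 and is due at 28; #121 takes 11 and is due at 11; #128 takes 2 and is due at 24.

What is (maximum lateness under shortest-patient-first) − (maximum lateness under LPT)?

SPT (increasing processing time): #128 #107 #121 #114 #100.
#128: 0→2, due 24, lateness -22
#107: 2→8, due 34, lateness -26
#121: 8→19, due 11, lateness 8
#114: 19→32, due 28, lateness 4
#100: 32→47, due 15, lateness 32
Maximum = 32.
LPT (decreasing processing time): #100 #114 #121 #107 #128.
#100: 0→15, due 15, lateness 0
#114: 15→28, due 28, lateness 0
#121: 28→39, due 11, lateness 28
#107: 39→45, due 34, lateness 11
#128: 45→47, due 24, lateness 23
Maximum = 28.
Difference = 32 − 28 = 4.

4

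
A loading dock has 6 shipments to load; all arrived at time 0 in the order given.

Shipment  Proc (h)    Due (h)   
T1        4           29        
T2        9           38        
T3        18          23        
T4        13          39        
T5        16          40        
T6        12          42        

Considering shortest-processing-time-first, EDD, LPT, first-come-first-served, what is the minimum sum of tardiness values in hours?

SPT (increasing processing time): T1 T2 T6 T4 T5 T3.
T1: 0→4, due 29, tardiness 0
T2: 4→13, due 38, tardiness 0
T6: 13→25, due 42, tardiness 0
T4: 25→38, due 39, tardiness 0
T5: 38→54, due 40, tardiness 14
T3: 54→72, due 23, tardiness 49
Sum = 0+0+0+0+14+49 = 63.
EDD (increasing due date): T3 T1 T2 T4 T5 T6.
T3: 0→18, due 23, tardiness 0
T1: 18→22, due 29, tardiness 0
T2: 22→31, due 38, tardiness 0
T4: 31→44, due 39, tardiness 5
T5: 44→60, due 40, tardiness 20
T6: 60→72, due 42, tardiness 30
Sum = 0+0+0+5+20+30 = 55.
LPT (decreasing processing time): T3 T5 T4 T6 T2 T1.
T3: 0→18, due 23, tardiness 0
T5: 18→34, due 40, tardiness 0
T4: 34→47, due 39, tardiness 8
T6: 47→59, due 42, tardiness 17
T2: 59→68, due 38, tardiness 30
T1: 68→72, due 29, tardiness 43
Sum = 0+0+8+17+30+43 = 98.
FIFO (arrival order): T1 T2 T3 T4 T5 T6.
T1: 0→4, due 29, tardiness 0
T2: 4→13, due 38, tardiness 0
T3: 13→31, due 23, tardiness 8
T4: 31→44, due 39, tardiness 5
T5: 44→60, due 40, tardiness 20
T6: 60→72, due 42, tardiness 30
Sum = 0+0+8+5+20+30 = 63.
SPT 63, EDD 55, LPT 98, FIFO 63 → minimum 55.

55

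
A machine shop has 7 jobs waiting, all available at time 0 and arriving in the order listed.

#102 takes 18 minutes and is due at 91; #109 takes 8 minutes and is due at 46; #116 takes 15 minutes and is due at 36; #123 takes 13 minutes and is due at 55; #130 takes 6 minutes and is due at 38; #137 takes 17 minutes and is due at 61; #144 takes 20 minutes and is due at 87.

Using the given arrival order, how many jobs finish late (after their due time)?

4

FIFO (arrival order): #102 #109 #116 #123 #130 #137 #144.
#102: 0→18, due 91, tardiness 0
#109: 18→26, due 46, tardiness 0
#116: 26→41, due 36, tardiness 5
#123: 41→54, due 55, tardiness 0
#130: 54→60, due 38, tardiness 22
#137: 60→77, due 61, tardiness 16
#144: 77→97, due 87, tardiness 10
Late jobs: 4.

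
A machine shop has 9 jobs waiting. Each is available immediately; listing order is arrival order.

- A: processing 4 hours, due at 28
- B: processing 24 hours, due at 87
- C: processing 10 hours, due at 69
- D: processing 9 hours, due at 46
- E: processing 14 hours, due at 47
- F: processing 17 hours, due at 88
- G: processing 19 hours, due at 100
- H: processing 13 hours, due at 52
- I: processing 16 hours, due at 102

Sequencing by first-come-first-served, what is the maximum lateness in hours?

58

FIFO (arrival order): A B C D E F G H I.
A: 0→4, due 28, lateness -24
B: 4→28, due 87, lateness -59
C: 28→38, due 69, lateness -31
D: 38→47, due 46, lateness 1
E: 47→61, due 47, lateness 14
F: 61→78, due 88, lateness -10
G: 78→97, due 100, lateness -3
H: 97→110, due 52, lateness 58
I: 110→126, due 102, lateness 24
Maximum = 58.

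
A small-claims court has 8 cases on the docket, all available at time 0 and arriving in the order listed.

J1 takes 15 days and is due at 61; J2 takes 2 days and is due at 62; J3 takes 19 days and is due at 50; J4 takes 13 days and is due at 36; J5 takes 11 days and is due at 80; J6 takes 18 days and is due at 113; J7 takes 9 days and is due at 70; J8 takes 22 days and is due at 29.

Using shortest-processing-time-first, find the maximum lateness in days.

SPT (increasing processing time): J2 J7 J5 J4 J1 J6 J3 J8.
J2: 0→2, due 62, lateness -60
J7: 2→11, due 70, lateness -59
J5: 11→22, due 80, lateness -58
J4: 22→35, due 36, lateness -1
J1: 35→50, due 61, lateness -11
J6: 50→68, due 113, lateness -45
J3: 68→87, due 50, lateness 37
J8: 87→109, due 29, lateness 80
Maximum = 80.

80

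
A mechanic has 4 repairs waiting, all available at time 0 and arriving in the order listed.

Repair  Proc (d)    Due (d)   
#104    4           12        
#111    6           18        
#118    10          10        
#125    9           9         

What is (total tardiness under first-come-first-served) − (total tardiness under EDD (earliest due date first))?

-1

FIFO (arrival order): #104 #111 #118 #125.
#104: 0→4, due 12, tardiness 0
#111: 4→10, due 18, tardiness 0
#118: 10→20, due 10, tardiness 10
#125: 20→29, due 9, tardiness 20
Sum = 0+0+10+20 = 30.
EDD (increasing due date): #125 #118 #104 #111.
#125: 0→9, due 9, tardiness 0
#118: 9→19, due 10, tardiness 9
#104: 19→23, due 12, tardiness 11
#111: 23→29, due 18, tardiness 11
Sum = 0+9+11+11 = 31.
Difference = 30 − 31 = -1.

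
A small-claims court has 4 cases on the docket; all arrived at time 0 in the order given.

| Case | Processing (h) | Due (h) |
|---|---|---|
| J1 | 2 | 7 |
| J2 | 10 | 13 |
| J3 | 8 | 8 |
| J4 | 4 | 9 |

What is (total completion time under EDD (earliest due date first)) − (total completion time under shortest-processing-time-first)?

EDD (increasing due date): J1 J3 J4 J2.
J1: 0→2
J3: 2→10
J4: 10→14
J2: 14→24
Sum = 2+10+14+24 = 50.
SPT (increasing processing time): J1 J4 J3 J2.
J1: 0→2
J4: 2→6
J3: 6→14
J2: 14→24
Sum = 2+6+14+24 = 46.
Difference = 50 − 46 = 4.

4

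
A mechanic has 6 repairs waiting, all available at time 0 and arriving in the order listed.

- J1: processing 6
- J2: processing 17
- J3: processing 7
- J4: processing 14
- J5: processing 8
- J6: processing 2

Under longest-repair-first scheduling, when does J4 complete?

LPT (decreasing processing time): J2 J4 J5 J3 J1 J6.
J2: 0→17
J4: 17→31

31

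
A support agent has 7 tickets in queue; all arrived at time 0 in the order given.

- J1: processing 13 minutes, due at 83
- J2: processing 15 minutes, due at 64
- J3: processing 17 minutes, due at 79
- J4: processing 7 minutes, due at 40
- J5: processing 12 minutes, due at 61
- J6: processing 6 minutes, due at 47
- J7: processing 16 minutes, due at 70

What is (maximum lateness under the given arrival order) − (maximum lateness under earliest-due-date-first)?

FIFO (arrival order): J1 J2 J3 J4 J5 J6 J7.
J1: 0→13, due 83, lateness -70
J2: 13→28, due 64, lateness -36
J3: 28→45, due 79, lateness -34
J4: 45→52, due 40, lateness 12
J5: 52→64, due 61, lateness 3
J6: 64→70, due 47, lateness 23
J7: 70→86, due 70, lateness 16
Maximum = 23.
EDD (increasing due date): J4 J6 J5 J2 J7 J3 J1.
J4: 0→7, due 40, lateness -33
J6: 7→13, due 47, lateness -34
J5: 13→25, due 61, lateness -36
J2: 25→40, due 64, lateness -24
J7: 40→56, due 70, lateness -14
J3: 56→73, due 79, lateness -6
J1: 73→86, due 83, lateness 3
Maximum = 3.
Difference = 23 − 3 = 20.

20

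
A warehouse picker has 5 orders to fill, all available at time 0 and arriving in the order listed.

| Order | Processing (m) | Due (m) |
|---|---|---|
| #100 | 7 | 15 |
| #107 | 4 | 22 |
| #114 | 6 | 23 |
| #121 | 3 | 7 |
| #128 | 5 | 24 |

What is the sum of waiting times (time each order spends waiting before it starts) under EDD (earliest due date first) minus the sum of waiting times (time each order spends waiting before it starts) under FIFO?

-8

EDD (increasing due date): #121 #100 #107 #114 #128.
#121: waits 0, runs 0→3
#100: waits 3, runs 3→10
#107: waits 10, runs 10→14
#114: waits 14, runs 14→20
#128: waits 20, runs 20→25
Sum = 0+3+10+14+20 = 47.
FIFO (arrival order): #100 #107 #114 #121 #128.
#100: waits 0, runs 0→7
#107: waits 7, runs 7→11
#114: waits 11, runs 11→17
#121: waits 17, runs 17→20
#128: waits 20, runs 20→25
Sum = 0+7+11+17+20 = 55.
Difference = 47 − 55 = -8.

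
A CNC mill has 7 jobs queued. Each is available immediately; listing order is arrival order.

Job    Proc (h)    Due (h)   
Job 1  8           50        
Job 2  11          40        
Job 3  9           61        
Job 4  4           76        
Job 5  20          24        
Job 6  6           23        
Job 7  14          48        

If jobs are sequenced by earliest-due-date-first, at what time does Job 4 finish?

72

EDD (increasing due date): Job 6 Job 5 Job 2 Job 7 Job 1 Job 3 Job 4.
Job 6: 0→6
Job 5: 6→26
Job 2: 26→37
Job 7: 37→51
Job 1: 51→59
Job 3: 59→68
Job 4: 68→72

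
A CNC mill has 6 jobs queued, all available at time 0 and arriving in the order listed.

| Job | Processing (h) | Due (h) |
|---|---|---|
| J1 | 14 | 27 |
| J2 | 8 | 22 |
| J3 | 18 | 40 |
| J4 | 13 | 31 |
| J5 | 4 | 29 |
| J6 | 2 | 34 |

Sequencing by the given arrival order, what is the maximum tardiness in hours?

FIFO (arrival order): J1 J2 J3 J4 J5 J6.
J1: 0→14, due 27, tardiness 0
J2: 14→22, due 22, tardiness 0
J3: 22→40, due 40, tardiness 0
J4: 40→53, due 31, tardiness 22
J5: 53→57, due 29, tardiness 28
J6: 57→59, due 34, tardiness 25
Maximum = 28.

28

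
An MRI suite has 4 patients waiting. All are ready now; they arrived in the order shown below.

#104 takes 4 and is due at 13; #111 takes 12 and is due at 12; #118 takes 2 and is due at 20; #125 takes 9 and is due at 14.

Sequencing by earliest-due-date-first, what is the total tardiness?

EDD (increasing due date): #111 #104 #125 #118.
#111: 0→12, due 12, tardiness 0
#104: 12→16, due 13, tardiness 3
#125: 16→25, due 14, tardiness 11
#118: 25→27, due 20, tardiness 7
Sum = 0+3+11+7 = 21.

21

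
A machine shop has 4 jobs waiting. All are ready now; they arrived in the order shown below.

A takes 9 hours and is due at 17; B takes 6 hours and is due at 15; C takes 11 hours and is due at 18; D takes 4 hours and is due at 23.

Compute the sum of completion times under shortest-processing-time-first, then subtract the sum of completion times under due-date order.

SPT (increasing processing time): D B A C.
D: 0→4
B: 4→10
A: 10→19
C: 19→30
Sum = 4+10+19+30 = 63.
EDD (increasing due date): B A C D.
B: 0→6
A: 6→15
C: 15→26
D: 26→30
Sum = 6+15+26+30 = 77.
Difference = 63 − 77 = -14.

-14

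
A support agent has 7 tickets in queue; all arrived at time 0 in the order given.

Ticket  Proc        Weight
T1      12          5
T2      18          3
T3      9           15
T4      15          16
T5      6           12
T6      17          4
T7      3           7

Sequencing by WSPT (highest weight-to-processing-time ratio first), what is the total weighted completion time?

1640

WSPT (decreasing weight/processing-time ratio): T7 T5 T3 T4 T1 T6 T2.
T7: finishes 3, weight 7, w·C = 21
T5: finishes 9, weight 12, w·C = 108
T3: finishes 18, weight 15, w·C = 270
T4: finishes 33, weight 16, w·C = 528
T1: finishes 45, weight 5, w·C = 225
T6: finishes 62, weight 4, w·C = 248
T2: finishes 80, weight 3, w·C = 240
Sum = 21+108+270+528+225+248+240 = 1640.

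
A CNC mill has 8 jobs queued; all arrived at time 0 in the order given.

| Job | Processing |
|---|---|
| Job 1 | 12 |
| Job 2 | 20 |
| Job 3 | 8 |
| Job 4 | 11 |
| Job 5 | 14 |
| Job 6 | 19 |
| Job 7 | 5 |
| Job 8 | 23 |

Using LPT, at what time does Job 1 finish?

LPT (decreasing processing time): Job 8 Job 2 Job 6 Job 5 Job 1 Job 4 Job 3 Job 7.
Job 8: 0→23
Job 2: 23→43
Job 6: 43→62
Job 5: 62→76
Job 1: 76→88

88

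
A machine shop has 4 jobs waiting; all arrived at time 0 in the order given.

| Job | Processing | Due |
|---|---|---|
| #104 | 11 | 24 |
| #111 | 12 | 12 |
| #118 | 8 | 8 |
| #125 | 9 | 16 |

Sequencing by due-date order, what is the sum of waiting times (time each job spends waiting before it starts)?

EDD (increasing due date): #118 #111 #125 #104.
#118: waits 0, runs 0→8
#111: waits 8, runs 8→20
#125: waits 20, runs 20→29
#104: waits 29, runs 29→40
Sum = 0+8+20+29 = 57.

57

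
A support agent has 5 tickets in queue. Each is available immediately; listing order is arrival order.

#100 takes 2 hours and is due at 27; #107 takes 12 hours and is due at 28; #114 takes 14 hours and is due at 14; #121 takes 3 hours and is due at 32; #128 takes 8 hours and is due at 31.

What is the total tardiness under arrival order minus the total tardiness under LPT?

2

FIFO (arrival order): #100 #107 #114 #121 #128.
#100: 0→2, due 27, tardiness 0
#107: 2→14, due 28, tardiness 0
#114: 14→28, due 14, tardiness 14
#121: 28→31, due 32, tardiness 0
#128: 31→39, due 31, tardiness 8
Sum = 0+0+14+0+8 = 22.
LPT (decreasing processing time): #114 #107 #128 #121 #100.
#114: 0→14, due 14, tardiness 0
#107: 14→26, due 28, tardiness 0
#128: 26→34, due 31, tardiness 3
#121: 34→37, due 32, tardiness 5
#100: 37→39, due 27, tardiness 12
Sum = 0+0+3+5+12 = 20.
Difference = 22 − 20 = 2.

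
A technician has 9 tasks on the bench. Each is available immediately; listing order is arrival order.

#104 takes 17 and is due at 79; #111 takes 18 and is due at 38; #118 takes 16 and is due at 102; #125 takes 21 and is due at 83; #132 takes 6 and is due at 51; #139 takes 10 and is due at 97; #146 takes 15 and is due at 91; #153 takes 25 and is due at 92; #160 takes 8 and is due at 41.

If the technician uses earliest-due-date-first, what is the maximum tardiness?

EDD (increasing due date): #111 #160 #132 #104 #125 #146 #153 #139 #118.
#111: 0→18, due 38, tardiness 0
#160: 18→26, due 41, tardiness 0
#132: 26→32, due 51, tardiness 0
#104: 32→49, due 79, tardiness 0
#125: 49→70, due 83, tardiness 0
#146: 70→85, due 91, tardiness 0
#153: 85→110, due 92, tardiness 18
#139: 110→120, due 97, tardiness 23
#118: 120→136, due 102, tardiness 34
Maximum = 34.

34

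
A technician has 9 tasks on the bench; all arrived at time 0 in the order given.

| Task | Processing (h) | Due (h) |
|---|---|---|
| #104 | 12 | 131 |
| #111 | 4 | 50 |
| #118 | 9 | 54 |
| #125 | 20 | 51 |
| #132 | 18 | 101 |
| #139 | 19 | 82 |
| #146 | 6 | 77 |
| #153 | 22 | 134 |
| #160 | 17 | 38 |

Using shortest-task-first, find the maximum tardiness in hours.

54

SPT (increasing processing time): #111 #146 #118 #104 #160 #132 #139 #125 #153.
#111: 0→4, due 50, tardiness 0
#146: 4→10, due 77, tardiness 0
#118: 10→19, due 54, tardiness 0
#104: 19→31, due 131, tardiness 0
#160: 31→48, due 38, tardiness 10
#132: 48→66, due 101, tardiness 0
#139: 66→85, due 82, tardiness 3
#125: 85→105, due 51, tardiness 54
#153: 105→127, due 134, tardiness 0
Maximum = 54.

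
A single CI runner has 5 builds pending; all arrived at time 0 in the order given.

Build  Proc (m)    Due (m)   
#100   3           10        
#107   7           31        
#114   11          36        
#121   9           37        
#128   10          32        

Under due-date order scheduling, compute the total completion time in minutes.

EDD (increasing due date): #100 #107 #128 #114 #121.
#100: 0→3
#107: 3→10
#128: 10→20
#114: 20→31
#121: 31→40
Sum = 3+10+20+31+40 = 104.

104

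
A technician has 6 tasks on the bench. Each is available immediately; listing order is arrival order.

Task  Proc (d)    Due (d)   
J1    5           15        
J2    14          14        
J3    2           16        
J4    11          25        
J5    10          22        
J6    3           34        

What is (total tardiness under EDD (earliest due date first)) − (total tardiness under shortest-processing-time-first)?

9

EDD (increasing due date): J2 J1 J3 J5 J4 J6.
J2: 0→14, due 14, tardiness 0
J1: 14→19, due 15, tardiness 4
J3: 19→21, due 16, tardiness 5
J5: 21→31, due 22, tardiness 9
J4: 31→42, due 25, tardiness 17
J6: 42→45, due 34, tardiness 11
Sum = 0+4+5+9+17+11 = 46.
SPT (increasing processing time): J3 J6 J1 J5 J4 J2.
J3: 0→2, due 16, tardiness 0
J6: 2→5, due 34, tardiness 0
J1: 5→10, due 15, tardiness 0
J5: 10→20, due 22, tardiness 0
J4: 20→31, due 25, tardiness 6
J2: 31→45, due 14, tardiness 31
Sum = 0+0+0+0+6+31 = 37.
Difference = 46 − 37 = 9.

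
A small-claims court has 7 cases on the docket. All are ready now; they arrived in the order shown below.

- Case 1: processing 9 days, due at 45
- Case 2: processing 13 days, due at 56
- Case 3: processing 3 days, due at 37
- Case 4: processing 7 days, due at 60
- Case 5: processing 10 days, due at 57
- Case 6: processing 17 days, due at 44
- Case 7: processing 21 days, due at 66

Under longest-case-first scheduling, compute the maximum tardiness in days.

43

LPT (decreasing processing time): Case 7 Case 6 Case 2 Case 5 Case 1 Case 4 Case 3.
Case 7: 0→21, due 66, tardiness 0
Case 6: 21→38, due 44, tardiness 0
Case 2: 38→51, due 56, tardiness 0
Case 5: 51→61, due 57, tardiness 4
Case 1: 61→70, due 45, tardiness 25
Case 4: 70→77, due 60, tardiness 17
Case 3: 77→80, due 37, tardiness 43
Maximum = 43.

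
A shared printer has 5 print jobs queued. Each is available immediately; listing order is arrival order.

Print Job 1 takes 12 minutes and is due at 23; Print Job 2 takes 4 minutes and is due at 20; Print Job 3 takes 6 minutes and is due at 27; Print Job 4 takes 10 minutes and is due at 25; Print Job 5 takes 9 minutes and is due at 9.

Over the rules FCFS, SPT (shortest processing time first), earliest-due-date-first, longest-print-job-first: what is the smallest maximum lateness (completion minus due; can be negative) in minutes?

14

FIFO (arrival order): Print Job 1 Print Job 2 Print Job 3 Print Job 4 Print Job 5.
Print Job 1: 0→12, due 23, lateness -11
Print Job 2: 12→16, due 20, lateness -4
Print Job 3: 16→22, due 27, lateness -5
Print Job 4: 22→32, due 25, lateness 7
Print Job 5: 32→41, due 9, lateness 32
Maximum = 32.
SPT (increasing processing time): Print Job 2 Print Job 3 Print Job 5 Print Job 4 Print Job 1.
Print Job 2: 0→4, due 20, lateness -16
Print Job 3: 4→10, due 27, lateness -17
Print Job 5: 10→19, due 9, lateness 10
Print Job 4: 19→29, due 25, lateness 4
Print Job 1: 29→41, due 23, lateness 18
Maximum = 18.
EDD (increasing due date): Print Job 5 Print Job 2 Print Job 1 Print Job 4 Print Job 3.
Print Job 5: 0→9, due 9, lateness 0
Print Job 2: 9→13, due 20, lateness -7
Print Job 1: 13→25, due 23, lateness 2
Print Job 4: 25→35, due 25, lateness 10
Print Job 3: 35→41, due 27, lateness 14
Maximum = 14.
LPT (decreasing processing time): Print Job 1 Print Job 4 Print Job 5 Print Job 3 Print Job 2.
Print Job 1: 0→12, due 23, lateness -11
Print Job 4: 12→22, due 25, lateness -3
Print Job 5: 22→31, due 9, lateness 22
Print Job 3: 31→37, due 27, lateness 10
Print Job 2: 37→41, due 20, lateness 21
Maximum = 22.
FIFO 32, SPT 18, EDD 14, LPT 22 → minimum 14.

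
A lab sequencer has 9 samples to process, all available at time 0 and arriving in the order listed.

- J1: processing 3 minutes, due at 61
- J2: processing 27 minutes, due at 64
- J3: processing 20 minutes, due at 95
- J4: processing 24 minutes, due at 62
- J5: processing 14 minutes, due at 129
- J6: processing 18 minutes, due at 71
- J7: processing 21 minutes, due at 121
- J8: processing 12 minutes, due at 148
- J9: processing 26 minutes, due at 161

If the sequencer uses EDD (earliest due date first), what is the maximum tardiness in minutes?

4

EDD (increasing due date): J1 J4 J2 J6 J3 J7 J5 J8 J9.
J1: 0→3, due 61, tardiness 0
J4: 3→27, due 62, tardiness 0
J2: 27→54, due 64, tardiness 0
J6: 54→72, due 71, tardiness 1
J3: 72→92, due 95, tardiness 0
J7: 92→113, due 121, tardiness 0
J5: 113→127, due 129, tardiness 0
J8: 127→139, due 148, tardiness 0
J9: 139→165, due 161, tardiness 4
Maximum = 4.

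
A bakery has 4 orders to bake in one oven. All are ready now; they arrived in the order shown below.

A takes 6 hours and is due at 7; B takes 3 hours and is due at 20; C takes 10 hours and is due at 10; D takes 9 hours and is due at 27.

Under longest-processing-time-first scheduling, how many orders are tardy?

2

LPT (decreasing processing time): C D A B.
C: 0→10, due 10, tardiness 0
D: 10→19, due 27, tardiness 0
A: 19→25, due 7, tardiness 18
B: 25→28, due 20, tardiness 8
Late orders: 2.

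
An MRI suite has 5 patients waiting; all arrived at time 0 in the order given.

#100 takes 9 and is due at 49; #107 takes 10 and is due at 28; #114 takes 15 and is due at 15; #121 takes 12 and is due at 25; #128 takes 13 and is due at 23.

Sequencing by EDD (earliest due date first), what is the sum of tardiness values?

52

EDD (increasing due date): #114 #128 #121 #107 #100.
#114: 0→15, due 15, tardiness 0
#128: 15→28, due 23, tardiness 5
#121: 28→40, due 25, tardiness 15
#107: 40→50, due 28, tardiness 22
#100: 50→59, due 49, tardiness 10
Sum = 0+5+15+22+10 = 52.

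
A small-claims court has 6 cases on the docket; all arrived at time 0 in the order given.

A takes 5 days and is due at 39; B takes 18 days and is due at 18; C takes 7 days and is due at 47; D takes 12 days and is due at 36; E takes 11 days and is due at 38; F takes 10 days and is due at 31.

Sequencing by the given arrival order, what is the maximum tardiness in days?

FIFO (arrival order): A B C D E F.
A: 0→5, due 39, tardiness 0
B: 5→23, due 18, tardiness 5
C: 23→30, due 47, tardiness 0
D: 30→42, due 36, tardiness 6
E: 42→53, due 38, tardiness 15
F: 53→63, due 31, tardiness 32
Maximum = 32.

32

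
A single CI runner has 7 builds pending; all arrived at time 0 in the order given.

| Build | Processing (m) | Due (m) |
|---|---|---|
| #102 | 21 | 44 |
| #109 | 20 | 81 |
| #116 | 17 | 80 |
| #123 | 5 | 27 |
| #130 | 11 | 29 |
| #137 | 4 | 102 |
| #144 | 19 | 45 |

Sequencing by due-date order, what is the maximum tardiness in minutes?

12

EDD (increasing due date): #123 #130 #102 #144 #116 #109 #137.
#123: 0→5, due 27, tardiness 0
#130: 5→16, due 29, tardiness 0
#102: 16→37, due 44, tardiness 0
#144: 37→56, due 45, tardiness 11
#116: 56→73, due 80, tardiness 0
#109: 73→93, due 81, tardiness 12
#137: 93→97, due 102, tardiness 0
Maximum = 12.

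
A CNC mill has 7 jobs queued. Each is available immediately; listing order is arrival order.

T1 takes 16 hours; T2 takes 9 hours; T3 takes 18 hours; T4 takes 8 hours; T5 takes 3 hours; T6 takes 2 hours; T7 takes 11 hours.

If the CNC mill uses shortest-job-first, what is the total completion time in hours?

191

SPT (increasing processing time): T6 T5 T4 T2 T7 T1 T3.
T6: 0→2
T5: 2→5
T4: 5→13
T2: 13→22
T7: 22→33
T1: 33→49
T3: 49→67
Sum = 2+5+13+22+33+49+67 = 191.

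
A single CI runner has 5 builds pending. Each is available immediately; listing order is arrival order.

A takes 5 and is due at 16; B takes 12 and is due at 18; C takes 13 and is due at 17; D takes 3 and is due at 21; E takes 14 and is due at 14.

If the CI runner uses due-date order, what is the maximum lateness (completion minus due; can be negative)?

26

EDD (increasing due date): E A C B D.
E: 0→14, due 14, lateness 0
A: 14→19, due 16, lateness 3
C: 19→32, due 17, lateness 15
B: 32→44, due 18, lateness 26
D: 44→47, due 21, lateness 26
Maximum = 26.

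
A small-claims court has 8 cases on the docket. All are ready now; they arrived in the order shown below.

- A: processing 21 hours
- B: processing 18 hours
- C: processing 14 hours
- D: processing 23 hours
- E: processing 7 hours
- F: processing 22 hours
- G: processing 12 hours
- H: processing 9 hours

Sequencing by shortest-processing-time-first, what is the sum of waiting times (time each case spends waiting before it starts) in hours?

337

SPT (increasing processing time): E H G C B A F D.
E: waits 0, runs 0→7
H: waits 7, runs 7→16
G: waits 16, runs 16→28
C: waits 28, runs 28→42
B: waits 42, runs 42→60
A: waits 60, runs 60→81
F: waits 81, runs 81→103
D: waits 103, runs 103→126
Sum = 0+7+16+28+42+60+81+103 = 337.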